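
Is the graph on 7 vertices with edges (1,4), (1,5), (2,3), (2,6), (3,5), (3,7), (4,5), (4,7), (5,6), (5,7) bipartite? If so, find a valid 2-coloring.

Step 1: Attempt 2-coloring using BFS:
  Start at vertex 1, assign color 0
  Color vertex 4 with color 1 (neighbor of 1)
  Color vertex 5 with color 1 (neighbor of 1)

Step 2: Conflict found! Vertices 4 and 5 are adjacent but have the same color.
This means the graph contains an odd cycle.

The graph is NOT bipartite.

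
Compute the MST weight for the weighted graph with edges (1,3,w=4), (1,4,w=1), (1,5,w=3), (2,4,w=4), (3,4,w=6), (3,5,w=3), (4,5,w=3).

Apply Kruskal's algorithm (sort edges by weight, add if no cycle):

Sorted edges by weight:
  (1,4) w=1
  (1,5) w=3
  (3,5) w=3
  (4,5) w=3
  (1,3) w=4
  (2,4) w=4
  (3,4) w=6

Add edge (1,4) w=1 -- no cycle. Running total: 1
Add edge (1,5) w=3 -- no cycle. Running total: 4
Add edge (3,5) w=3 -- no cycle. Running total: 7
Skip edge (4,5) w=3 -- would create cycle
Skip edge (1,3) w=4 -- would create cycle
Add edge (2,4) w=4 -- no cycle. Running total: 11

MST edges: (1,4,w=1), (1,5,w=3), (3,5,w=3), (2,4,w=4)
Total MST weight: 1 + 3 + 3 + 4 = 11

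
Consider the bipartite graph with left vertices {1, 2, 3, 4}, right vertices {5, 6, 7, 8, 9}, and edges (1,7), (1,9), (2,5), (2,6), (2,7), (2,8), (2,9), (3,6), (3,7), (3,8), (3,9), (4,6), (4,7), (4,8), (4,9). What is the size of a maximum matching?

Step 1: List the neighbors of each left vertex:
  1: 7, 9
  2: 5, 6, 7, 8, 9
  3: 6, 7, 8, 9
  4: 6, 7, 8, 9

Step 2: Greedily match left vertices, then look for augmenting paths:
  Match 1 -- 7
  Match 2 -- 5
  Match 3 -- 6
  Match 4 -- 8
  No augmenting path remains.

Step 3: Verify this is maximum:
  Matching size 4 = min(|L|, |R|) = min(4, 5), which is an upper bound, so this matching is maximum.

Maximum matching: {(1,7), (2,5), (3,6), (4,8)}
Size: 4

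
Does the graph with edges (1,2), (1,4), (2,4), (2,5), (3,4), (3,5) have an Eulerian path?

Step 1: Find the degree of each vertex:
  deg(1) = 2
  deg(2) = 3
  deg(3) = 2
  deg(4) = 3
  deg(5) = 2

Step 2: Count vertices with odd degree:
  Odd-degree vertices: 2, 4 (2 total)

Step 3: Apply Euler's theorem:
  - Eulerian circuit exists iff graph is connected and all vertices have even degree
  - Eulerian path exists iff graph is connected and has 0 or 2 odd-degree vertices

Graph is connected with exactly 2 odd-degree vertices (2, 4).
Eulerian path exists (starting and ending at the odd-degree vertices), but no Eulerian circuit.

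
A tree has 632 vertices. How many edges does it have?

A tree on n vertices always has exactly n - 1 edges.
For n = 632: edges = 632 - 1 = 631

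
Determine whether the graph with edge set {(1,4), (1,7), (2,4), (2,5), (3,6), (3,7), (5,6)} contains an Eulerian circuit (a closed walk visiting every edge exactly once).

Step 1: Find the degree of each vertex:
  deg(1) = 2
  deg(2) = 2
  deg(3) = 2
  deg(4) = 2
  deg(5) = 2
  deg(6) = 2
  deg(7) = 2

Step 2: Count vertices with odd degree:
  All vertices have even degree (0 odd-degree vertices)

Step 3: Apply Euler's theorem:
  - Eulerian circuit exists iff graph is connected and all vertices have even degree
  - Eulerian path exists iff graph is connected and has 0 or 2 odd-degree vertices

Graph is connected with 0 odd-degree vertices.
Both Eulerian circuit and Eulerian path exist.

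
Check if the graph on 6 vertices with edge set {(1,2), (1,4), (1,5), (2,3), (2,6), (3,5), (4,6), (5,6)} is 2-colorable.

Step 1: Attempt 2-coloring using BFS:
  Start at vertex 1, assign color 0
  Color vertex 2 with color 1 (neighbor of 1)
  Color vertex 4 with color 1 (neighbor of 1)
  Color vertex 5 with color 1 (neighbor of 1)
  Color vertex 3 with color 0 (neighbor of 2)
  Color vertex 6 with color 0 (neighbor of 2)

Step 2: 2-coloring succeeded. No conflicts found.
  Set A (color 0): {1, 3, 6}
  Set B (color 1): {2, 4, 5}

The graph is bipartite with partition {1, 3, 6}, {2, 4, 5}.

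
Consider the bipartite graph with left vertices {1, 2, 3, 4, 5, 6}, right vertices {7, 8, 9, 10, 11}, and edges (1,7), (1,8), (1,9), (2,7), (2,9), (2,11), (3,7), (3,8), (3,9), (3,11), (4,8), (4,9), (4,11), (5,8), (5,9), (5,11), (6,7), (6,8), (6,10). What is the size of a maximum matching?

Step 1: List the neighbors of each left vertex:
  1: 7, 8, 9
  2: 7, 9, 11
  3: 7, 8, 9, 11
  4: 8, 9, 11
  5: 8, 9, 11
  6: 7, 8, 10

Step 2: Greedily match left vertices, then look for augmenting paths:
  Match 1 -- 7
  Match 2 -- 9
  Match 3 -- 8
  Match 4 -- 11
  Match 6 -- 10
  No augmenting path remains.

Step 3: Verify this is maximum:
  Matching size 5 = min(|L|, |R|) = min(6, 5), which is an upper bound, so this matching is maximum.

Maximum matching: {(1,7), (2,9), (3,8), (4,11), (6,10)}
Size: 5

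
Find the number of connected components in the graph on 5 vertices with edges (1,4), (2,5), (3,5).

Step 1: Build adjacency list from edges:
  1: 4
  2: 5
  3: 5
  4: 1
  5: 2, 3

Step 2: Run BFS/DFS from vertex 1:
  Visited: {1, 4}
  Reached 2 of 5 vertices

Step 3: Only 2 of 5 vertices reached. Graph is disconnected.
Connected components: {1, 4}, {2, 3, 5}
Number of connected components: 2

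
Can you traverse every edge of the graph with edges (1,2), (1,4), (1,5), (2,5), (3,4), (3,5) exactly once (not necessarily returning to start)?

Step 1: Find the degree of each vertex:
  deg(1) = 3
  deg(2) = 2
  deg(3) = 2
  deg(4) = 2
  deg(5) = 3

Step 2: Count vertices with odd degree:
  Odd-degree vertices: 1, 5 (2 total)

Step 3: Apply Euler's theorem:
  - Eulerian circuit exists iff graph is connected and all vertices have even degree
  - Eulerian path exists iff graph is connected and has 0 or 2 odd-degree vertices

Graph is connected with exactly 2 odd-degree vertices (1, 5).
Eulerian path exists (starting and ending at the odd-degree vertices), but no Eulerian circuit.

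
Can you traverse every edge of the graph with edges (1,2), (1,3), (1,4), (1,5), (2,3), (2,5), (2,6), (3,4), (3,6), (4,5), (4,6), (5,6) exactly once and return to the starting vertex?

Step 1: Find the degree of each vertex:
  deg(1) = 4
  deg(2) = 4
  deg(3) = 4
  deg(4) = 4
  deg(5) = 4
  deg(6) = 4

Step 2: Count vertices with odd degree:
  All vertices have even degree (0 odd-degree vertices)

Step 3: Apply Euler's theorem:
  - Eulerian circuit exists iff graph is connected and all vertices have even degree
  - Eulerian path exists iff graph is connected and has 0 or 2 odd-degree vertices

Graph is connected with 0 odd-degree vertices.
Both Eulerian circuit and Eulerian path exist.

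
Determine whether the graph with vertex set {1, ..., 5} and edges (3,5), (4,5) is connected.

Step 1: Build adjacency list from edges:
  1: (none)
  2: (none)
  3: 5
  4: 5
  5: 3, 4

Step 2: Run BFS/DFS from vertex 1:
  Visited: {1}
  Reached 1 of 5 vertices

Step 3: Only 1 of 5 vertices reached. Graph is disconnected.
Connected components: {1}, {2}, {3, 4, 5}
Answer: No, the graph is not connected (3 components).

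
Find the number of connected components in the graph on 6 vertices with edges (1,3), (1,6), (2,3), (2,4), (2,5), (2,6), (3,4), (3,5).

Step 1: Build adjacency list from edges:
  1: 3, 6
  2: 3, 4, 5, 6
  3: 1, 2, 4, 5
  4: 2, 3
  5: 2, 3
  6: 1, 2

Step 2: Run BFS/DFS from vertex 1:
  Visited: {1, 3, 6, 2, 4, 5}
  Reached 6 of 6 vertices

Step 3: All 6 vertices reached from vertex 1, so the graph is connected.
Number of connected components: 1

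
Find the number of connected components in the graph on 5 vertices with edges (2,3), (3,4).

Step 1: Build adjacency list from edges:
  1: (none)
  2: 3
  3: 2, 4
  4: 3
  5: (none)

Step 2: Run BFS/DFS from vertex 1:
  Visited: {1}
  Reached 1 of 5 vertices

Step 3: Only 1 of 5 vertices reached. Graph is disconnected.
Connected components: {1}, {2, 3, 4}, {5}
Number of connected components: 3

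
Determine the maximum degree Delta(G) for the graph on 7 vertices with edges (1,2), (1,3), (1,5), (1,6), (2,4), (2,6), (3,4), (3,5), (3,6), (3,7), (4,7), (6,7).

Step 1: Count edges incident to each vertex:
  deg(1) = 4 (neighbors: 2, 3, 5, 6)
  deg(2) = 3 (neighbors: 1, 4, 6)
  deg(3) = 5 (neighbors: 1, 4, 5, 6, 7)
  deg(4) = 3 (neighbors: 2, 3, 7)
  deg(5) = 2 (neighbors: 1, 3)
  deg(6) = 4 (neighbors: 1, 2, 3, 7)
  deg(7) = 3 (neighbors: 3, 4, 6)

Step 2: Find maximum:
  max(4, 3, 5, 3, 2, 4, 3) = 5 (vertex 3)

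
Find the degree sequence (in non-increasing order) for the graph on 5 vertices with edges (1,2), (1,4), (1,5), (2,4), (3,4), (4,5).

Step 1: Count edges incident to each vertex:
  deg(1) = 3 (neighbors: 2, 4, 5)
  deg(2) = 2 (neighbors: 1, 4)
  deg(3) = 1 (neighbors: 4)
  deg(4) = 4 (neighbors: 1, 2, 3, 5)
  deg(5) = 2 (neighbors: 1, 4)

Step 2: Sort degrees in non-increasing order:
  Degrees: [3, 2, 1, 4, 2] -> sorted: [4, 3, 2, 2, 1]

Degree sequence: [4, 3, 2, 2, 1]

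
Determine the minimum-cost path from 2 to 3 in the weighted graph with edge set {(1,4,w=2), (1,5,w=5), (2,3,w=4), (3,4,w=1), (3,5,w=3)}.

Step 1: Build adjacency list with weights:
  1: 4(w=2), 5(w=5)
  2: 3(w=4)
  3: 2(w=4), 4(w=1), 5(w=3)
  4: 1(w=2), 3(w=1)
  5: 1(w=5), 3(w=3)

Step 2: Apply Dijkstra's algorithm from vertex 2:
  Visit vertex 2 (distance=0)
    Update dist[3] = 4
  Visit vertex 3 (distance=4)
    Update dist[4] = 5
    Update dist[5] = 7

Step 3: Shortest path: 2 -> 3
Total weight: 4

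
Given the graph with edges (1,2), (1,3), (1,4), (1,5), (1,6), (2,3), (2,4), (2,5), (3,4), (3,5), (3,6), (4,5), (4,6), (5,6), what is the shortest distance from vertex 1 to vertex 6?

Step 1: Build adjacency list:
  1: 2, 3, 4, 5, 6
  2: 1, 3, 4, 5
  3: 1, 2, 4, 5, 6
  4: 1, 2, 3, 5, 6
  5: 1, 2, 3, 4, 6
  6: 1, 3, 4, 5

Step 2: BFS from vertex 1 to find shortest path to 6:
  vertex 2 reached at distance 1
  vertex 3 reached at distance 1
  vertex 4 reached at distance 1
  vertex 5 reached at distance 1
  vertex 6 reached at distance 1

Step 3: Shortest path: 1 -> 6
Path length: 1 edge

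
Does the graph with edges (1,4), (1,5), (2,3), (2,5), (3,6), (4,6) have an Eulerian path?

Step 1: Find the degree of each vertex:
  deg(1) = 2
  deg(2) = 2
  deg(3) = 2
  deg(4) = 2
  deg(5) = 2
  deg(6) = 2

Step 2: Count vertices with odd degree:
  All vertices have even degree (0 odd-degree vertices)

Step 3: Apply Euler's theorem:
  - Eulerian circuit exists iff graph is connected and all vertices have even degree
  - Eulerian path exists iff graph is connected and has 0 or 2 odd-degree vertices

Graph is connected with 0 odd-degree vertices.
Both Eulerian circuit and Eulerian path exist.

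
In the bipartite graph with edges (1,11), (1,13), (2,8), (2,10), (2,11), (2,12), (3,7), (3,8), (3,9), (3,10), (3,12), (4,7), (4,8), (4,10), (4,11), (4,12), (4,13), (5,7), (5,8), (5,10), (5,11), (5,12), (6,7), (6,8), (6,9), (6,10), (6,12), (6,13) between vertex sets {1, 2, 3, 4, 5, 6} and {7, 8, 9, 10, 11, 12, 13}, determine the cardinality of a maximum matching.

Step 1: List the neighbors of each left vertex:
  1: 11, 13
  2: 8, 10, 11, 12
  3: 7, 8, 9, 10, 12
  4: 7, 8, 10, 11, 12, 13
  5: 7, 8, 10, 11, 12
  6: 7, 8, 9, 10, 12, 13

Step 2: Greedily match left vertices, then look for augmenting paths:
  Match 1 -- 11
  Match 2 -- 8
  Match 3 -- 7
  Match 4 -- 10
  Match 5 -- 12
  Match 6 -- 9
  No augmenting path remains.

Step 3: Verify this is maximum:
  Matching size 6 = min(|L|, |R|) = min(6, 7), which is an upper bound, so this matching is maximum.

Maximum matching: {(1,11), (2,8), (3,7), (4,10), (5,12), (6,9)}
Size: 6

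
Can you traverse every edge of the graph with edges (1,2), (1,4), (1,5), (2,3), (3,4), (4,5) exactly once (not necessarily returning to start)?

Step 1: Find the degree of each vertex:
  deg(1) = 3
  deg(2) = 2
  deg(3) = 2
  deg(4) = 3
  deg(5) = 2

Step 2: Count vertices with odd degree:
  Odd-degree vertices: 1, 4 (2 total)

Step 3: Apply Euler's theorem:
  - Eulerian circuit exists iff graph is connected and all vertices have even degree
  - Eulerian path exists iff graph is connected and has 0 or 2 odd-degree vertices

Graph is connected with exactly 2 odd-degree vertices (1, 4).
Eulerian path exists (starting and ending at the odd-degree vertices), but no Eulerian circuit.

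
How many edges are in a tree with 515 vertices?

A tree on n vertices always has exactly n - 1 edges.
For n = 515: edges = 515 - 1 = 514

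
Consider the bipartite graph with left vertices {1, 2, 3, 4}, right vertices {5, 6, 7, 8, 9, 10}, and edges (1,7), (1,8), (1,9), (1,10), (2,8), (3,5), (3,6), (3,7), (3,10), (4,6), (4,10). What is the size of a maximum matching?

Step 1: List the neighbors of each left vertex:
  1: 7, 8, 9, 10
  2: 8
  3: 5, 6, 7, 10
  4: 6, 10

Step 2: Greedily match left vertices, then look for augmenting paths:
  Match 1 -- 7
  Match 2 -- 8
  Match 3 -- 5
  Match 4 -- 6
  No augmenting path remains.

Step 3: Verify this is maximum:
  Matching size 4 = min(|L|, |R|) = min(4, 6), which is an upper bound, so this matching is maximum.

Maximum matching: {(1,7), (2,8), (3,5), (4,6)}
Size: 4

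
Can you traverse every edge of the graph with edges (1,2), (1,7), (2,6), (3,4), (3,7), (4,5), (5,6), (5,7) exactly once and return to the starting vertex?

Step 1: Find the degree of each vertex:
  deg(1) = 2
  deg(2) = 2
  deg(3) = 2
  deg(4) = 2
  deg(5) = 3
  deg(6) = 2
  deg(7) = 3

Step 2: Count vertices with odd degree:
  Odd-degree vertices: 5, 7 (2 total)

Step 3: Apply Euler's theorem:
  - Eulerian circuit exists iff graph is connected and all vertices have even degree
  - Eulerian path exists iff graph is connected and has 0 or 2 odd-degree vertices

Graph is connected with exactly 2 odd-degree vertices (5, 7).
Eulerian path exists (starting and ending at the odd-degree vertices), but no Eulerian circuit.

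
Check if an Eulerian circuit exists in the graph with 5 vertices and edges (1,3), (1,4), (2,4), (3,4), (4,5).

Step 1: Find the degree of each vertex:
  deg(1) = 2
  deg(2) = 1
  deg(3) = 2
  deg(4) = 4
  deg(5) = 1

Step 2: Count vertices with odd degree:
  Odd-degree vertices: 2, 5 (2 total)

Step 3: Apply Euler's theorem:
  - Eulerian circuit exists iff graph is connected and all vertices have even degree
  - Eulerian path exists iff graph is connected and has 0 or 2 odd-degree vertices

Graph is connected with exactly 2 odd-degree vertices (2, 5).
Eulerian path exists (starting and ending at the odd-degree vertices), but no Eulerian circuit.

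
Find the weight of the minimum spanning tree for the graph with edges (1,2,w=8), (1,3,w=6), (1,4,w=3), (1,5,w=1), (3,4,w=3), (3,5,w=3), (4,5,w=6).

Apply Kruskal's algorithm (sort edges by weight, add if no cycle):

Sorted edges by weight:
  (1,5) w=1
  (1,4) w=3
  (3,5) w=3
  (3,4) w=3
  (1,3) w=6
  (4,5) w=6
  (1,2) w=8

Add edge (1,5) w=1 -- no cycle. Running total: 1
Add edge (1,4) w=3 -- no cycle. Running total: 4
Add edge (3,5) w=3 -- no cycle. Running total: 7
Skip edge (3,4) w=3 -- would create cycle
Skip edge (1,3) w=6 -- would create cycle
Skip edge (4,5) w=6 -- would create cycle
Add edge (1,2) w=8 -- no cycle. Running total: 15

MST edges: (1,5,w=1), (1,4,w=3), (3,5,w=3), (1,2,w=8)
Total MST weight: 1 + 3 + 3 + 8 = 15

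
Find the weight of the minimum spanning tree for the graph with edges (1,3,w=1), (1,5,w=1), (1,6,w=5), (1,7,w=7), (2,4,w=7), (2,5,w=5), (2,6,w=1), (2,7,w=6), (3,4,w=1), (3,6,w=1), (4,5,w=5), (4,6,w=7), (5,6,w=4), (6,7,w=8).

Apply Kruskal's algorithm (sort edges by weight, add if no cycle):

Sorted edges by weight:
  (1,3) w=1
  (1,5) w=1
  (2,6) w=1
  (3,4) w=1
  (3,6) w=1
  (5,6) w=4
  (1,6) w=5
  (2,5) w=5
  (4,5) w=5
  (2,7) w=6
  (1,7) w=7
  (2,4) w=7
  (4,6) w=7
  (6,7) w=8

Add edge (1,3) w=1 -- no cycle. Running total: 1
Add edge (1,5) w=1 -- no cycle. Running total: 2
Add edge (2,6) w=1 -- no cycle. Running total: 3
Add edge (3,4) w=1 -- no cycle. Running total: 4
Add edge (3,6) w=1 -- no cycle. Running total: 5
Skip edge (5,6) w=4 -- would create cycle
Skip edge (1,6) w=5 -- would create cycle
Skip edge (2,5) w=5 -- would create cycle
Skip edge (4,5) w=5 -- would create cycle
Add edge (2,7) w=6 -- no cycle. Running total: 11

MST edges: (1,3,w=1), (1,5,w=1), (2,6,w=1), (3,4,w=1), (3,6,w=1), (2,7,w=6)
Total MST weight: 1 + 1 + 1 + 1 + 1 + 6 = 11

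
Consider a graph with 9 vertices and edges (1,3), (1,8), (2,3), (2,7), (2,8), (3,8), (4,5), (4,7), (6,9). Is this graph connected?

Step 1: Build adjacency list from edges:
  1: 3, 8
  2: 3, 7, 8
  3: 1, 2, 8
  4: 5, 7
  5: 4
  6: 9
  7: 2, 4
  8: 1, 2, 3
  9: 6

Step 2: Run BFS/DFS from vertex 1:
  Visited: {1, 3, 8, 2, 7, 4, 5}
  Reached 7 of 9 vertices

Step 3: Only 7 of 9 vertices reached. Graph is disconnected.
Connected components: {1, 2, 3, 4, 5, 7, 8}, {6, 9}
Answer: No, the graph is not connected (2 components).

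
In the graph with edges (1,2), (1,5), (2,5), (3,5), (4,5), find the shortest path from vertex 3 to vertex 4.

Step 1: Build adjacency list:
  1: 2, 5
  2: 1, 5
  3: 5
  4: 5
  5: 1, 2, 3, 4

Step 2: BFS from vertex 3 to find shortest path to 4:
  vertex 5 reached at distance 1
  vertex 1 reached at distance 2
  vertex 2 reached at distance 2
  vertex 4 reached at distance 2

Step 3: Shortest path: 3 -> 5 -> 4
Path length: 2 edges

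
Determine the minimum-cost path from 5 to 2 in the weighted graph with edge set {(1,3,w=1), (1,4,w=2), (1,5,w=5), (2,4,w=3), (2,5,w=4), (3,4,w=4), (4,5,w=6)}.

Step 1: Build adjacency list with weights:
  1: 3(w=1), 4(w=2), 5(w=5)
  2: 4(w=3), 5(w=4)
  3: 1(w=1), 4(w=4)
  4: 1(w=2), 2(w=3), 3(w=4), 5(w=6)
  5: 1(w=5), 2(w=4), 4(w=6)

Step 2: Apply Dijkstra's algorithm from vertex 5:
  Visit vertex 5 (distance=0)
    Update dist[1] = 5
    Update dist[2] = 4
    Update dist[4] = 6
  Visit vertex 2 (distance=4)

Step 3: Shortest path: 5 -> 2
Total weight: 4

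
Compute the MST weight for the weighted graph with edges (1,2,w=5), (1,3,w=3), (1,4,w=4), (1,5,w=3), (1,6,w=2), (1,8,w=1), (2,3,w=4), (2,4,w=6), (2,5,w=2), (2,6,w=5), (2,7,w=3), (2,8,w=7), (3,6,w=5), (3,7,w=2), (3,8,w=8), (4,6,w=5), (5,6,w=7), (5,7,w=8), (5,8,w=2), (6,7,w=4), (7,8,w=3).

Apply Kruskal's algorithm (sort edges by weight, add if no cycle):

Sorted edges by weight:
  (1,8) w=1
  (1,6) w=2
  (2,5) w=2
  (3,7) w=2
  (5,8) w=2
  (1,5) w=3
  (1,3) w=3
  (2,7) w=3
  (7,8) w=3
  (1,4) w=4
  (2,3) w=4
  (6,7) w=4
  (1,2) w=5
  (2,6) w=5
  (3,6) w=5
  (4,6) w=5
  (2,4) w=6
  (2,8) w=7
  (5,6) w=7
  (3,8) w=8
  (5,7) w=8

Add edge (1,8) w=1 -- no cycle. Running total: 1
Add edge (1,6) w=2 -- no cycle. Running total: 3
Add edge (2,5) w=2 -- no cycle. Running total: 5
Add edge (3,7) w=2 -- no cycle. Running total: 7
Add edge (5,8) w=2 -- no cycle. Running total: 9
Skip edge (1,5) w=3 -- would create cycle
Add edge (1,3) w=3 -- no cycle. Running total: 12
Skip edge (2,7) w=3 -- would create cycle
Skip edge (7,8) w=3 -- would create cycle
Add edge (1,4) w=4 -- no cycle. Running total: 16

MST edges: (1,8,w=1), (1,6,w=2), (2,5,w=2), (3,7,w=2), (5,8,w=2), (1,3,w=3), (1,4,w=4)
Total MST weight: 1 + 2 + 2 + 2 + 2 + 3 + 4 = 16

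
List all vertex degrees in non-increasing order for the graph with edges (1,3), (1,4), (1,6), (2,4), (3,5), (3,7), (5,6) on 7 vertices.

Step 1: Count edges incident to each vertex:
  deg(1) = 3 (neighbors: 3, 4, 6)
  deg(2) = 1 (neighbors: 4)
  deg(3) = 3 (neighbors: 1, 5, 7)
  deg(4) = 2 (neighbors: 1, 2)
  deg(5) = 2 (neighbors: 3, 6)
  deg(6) = 2 (neighbors: 1, 5)
  deg(7) = 1 (neighbors: 3)

Step 2: Sort degrees in non-increasing order:
  Degrees: [3, 1, 3, 2, 2, 2, 1] -> sorted: [3, 3, 2, 2, 2, 1, 1]

Degree sequence: [3, 3, 2, 2, 2, 1, 1]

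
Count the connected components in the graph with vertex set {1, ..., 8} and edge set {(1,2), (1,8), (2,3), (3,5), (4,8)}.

Step 1: Build adjacency list from edges:
  1: 2, 8
  2: 1, 3
  3: 2, 5
  4: 8
  5: 3
  6: (none)
  7: (none)
  8: 1, 4

Step 2: Run BFS/DFS from vertex 1:
  Visited: {1, 2, 8, 3, 4, 5}
  Reached 6 of 8 vertices

Step 3: Only 6 of 8 vertices reached. Graph is disconnected.
Connected components: {1, 2, 3, 4, 5, 8}, {6}, {7}
Number of connected components: 3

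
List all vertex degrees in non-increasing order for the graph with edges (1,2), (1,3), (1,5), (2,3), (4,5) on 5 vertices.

Step 1: Count edges incident to each vertex:
  deg(1) = 3 (neighbors: 2, 3, 5)
  deg(2) = 2 (neighbors: 1, 3)
  deg(3) = 2 (neighbors: 1, 2)
  deg(4) = 1 (neighbors: 5)
  deg(5) = 2 (neighbors: 1, 4)

Step 2: Sort degrees in non-increasing order:
  Degrees: [3, 2, 2, 1, 2] -> sorted: [3, 2, 2, 2, 1]

Degree sequence: [3, 2, 2, 2, 1]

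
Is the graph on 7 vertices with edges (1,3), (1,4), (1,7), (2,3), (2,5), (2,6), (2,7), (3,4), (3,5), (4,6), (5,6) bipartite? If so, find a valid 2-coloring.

Step 1: Attempt 2-coloring using BFS:
  Start at vertex 1, assign color 0
  Color vertex 3 with color 1 (neighbor of 1)
  Color vertex 4 with color 1 (neighbor of 1)
  Color vertex 7 with color 1 (neighbor of 1)
  Color vertex 2 with color 0 (neighbor of 3)

Step 2: Conflict found! Vertices 3 and 4 are adjacent but have the same color.
This means the graph contains an odd cycle.

The graph is NOT bipartite.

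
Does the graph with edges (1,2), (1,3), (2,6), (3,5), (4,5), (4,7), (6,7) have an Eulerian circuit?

Step 1: Find the degree of each vertex:
  deg(1) = 2
  deg(2) = 2
  deg(3) = 2
  deg(4) = 2
  deg(5) = 2
  deg(6) = 2
  deg(7) = 2

Step 2: Count vertices with odd degree:
  All vertices have even degree (0 odd-degree vertices)

Step 3: Apply Euler's theorem:
  - Eulerian circuit exists iff graph is connected and all vertices have even degree
  - Eulerian path exists iff graph is connected and has 0 or 2 odd-degree vertices

Graph is connected with 0 odd-degree vertices.
Both Eulerian circuit and Eulerian path exist.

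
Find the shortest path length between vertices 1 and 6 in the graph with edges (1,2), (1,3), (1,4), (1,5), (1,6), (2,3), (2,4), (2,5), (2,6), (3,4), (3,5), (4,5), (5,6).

Step 1: Build adjacency list:
  1: 2, 3, 4, 5, 6
  2: 1, 3, 4, 5, 6
  3: 1, 2, 4, 5
  4: 1, 2, 3, 5
  5: 1, 2, 3, 4, 6
  6: 1, 2, 5

Step 2: BFS from vertex 1 to find shortest path to 6:
  vertex 2 reached at distance 1
  vertex 3 reached at distance 1
  vertex 4 reached at distance 1
  vertex 5 reached at distance 1
  vertex 6 reached at distance 1

Step 3: Shortest path: 1 -> 6
Path length: 1 edge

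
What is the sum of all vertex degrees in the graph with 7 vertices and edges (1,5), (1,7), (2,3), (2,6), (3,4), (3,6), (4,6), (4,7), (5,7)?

Step 1: Count edges incident to each vertex:
  deg(1) = 2 (neighbors: 5, 7)
  deg(2) = 2 (neighbors: 3, 6)
  deg(3) = 3 (neighbors: 2, 4, 6)
  deg(4) = 3 (neighbors: 3, 6, 7)
  deg(5) = 2 (neighbors: 1, 7)
  deg(6) = 3 (neighbors: 2, 3, 4)
  deg(7) = 3 (neighbors: 1, 4, 5)

Step 2: Sum all degrees:
  2 + 2 + 3 + 3 + 2 + 3 + 3 = 18

Verification: sum of degrees = 2 * |E| = 2 * 9 = 18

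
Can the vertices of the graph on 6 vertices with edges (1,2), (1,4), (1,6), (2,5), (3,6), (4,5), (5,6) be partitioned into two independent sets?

Step 1: Attempt 2-coloring using BFS:
  Start at vertex 1, assign color 0
  Color vertex 2 with color 1 (neighbor of 1)
  Color vertex 4 with color 1 (neighbor of 1)
  Color vertex 6 with color 1 (neighbor of 1)
  Color vertex 5 with color 0 (neighbor of 2)
  Color vertex 3 with color 0 (neighbor of 6)

Step 2: 2-coloring succeeded. No conflicts found.
  Set A (color 0): {1, 3, 5}
  Set B (color 1): {2, 4, 6}

The graph is bipartite with partition {1, 3, 5}, {2, 4, 6}.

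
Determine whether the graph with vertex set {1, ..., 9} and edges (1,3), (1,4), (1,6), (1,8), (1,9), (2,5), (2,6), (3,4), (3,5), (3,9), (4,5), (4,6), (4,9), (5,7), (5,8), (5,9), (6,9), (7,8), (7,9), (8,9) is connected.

Step 1: Build adjacency list from edges:
  1: 3, 4, 6, 8, 9
  2: 5, 6
  3: 1, 4, 5, 9
  4: 1, 3, 5, 6, 9
  5: 2, 3, 4, 7, 8, 9
  6: 1, 2, 4, 9
  7: 5, 8, 9
  8: 1, 5, 7, 9
  9: 1, 3, 4, 5, 6, 7, 8

Step 2: Run BFS/DFS from vertex 1:
  Visited: {1, 3, 4, 6, 8, 9, 5, 2, 7}
  Reached 9 of 9 vertices

Step 3: All 9 vertices reached from vertex 1, so the graph is connected.
Answer: Yes, the graph is connected.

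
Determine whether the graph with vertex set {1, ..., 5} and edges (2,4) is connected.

Step 1: Build adjacency list from edges:
  1: (none)
  2: 4
  3: (none)
  4: 2
  5: (none)

Step 2: Run BFS/DFS from vertex 1:
  Visited: {1}
  Reached 1 of 5 vertices

Step 3: Only 1 of 5 vertices reached. Graph is disconnected.
Connected components: {1}, {2, 4}, {3}, {5}
Answer: No, the graph is not connected (4 components).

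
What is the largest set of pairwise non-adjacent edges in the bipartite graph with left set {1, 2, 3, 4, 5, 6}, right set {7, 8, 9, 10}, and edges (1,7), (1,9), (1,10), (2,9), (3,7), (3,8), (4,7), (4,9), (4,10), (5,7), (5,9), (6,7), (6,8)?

Step 1: List the neighbors of each left vertex:
  1: 7, 9, 10
  2: 9
  3: 7, 8
  4: 7, 9, 10
  5: 7, 9
  6: 7, 8

Step 2: Greedily match left vertices, then look for augmenting paths:
  Match 1 -- 7
  Match 2 -- 9
  Match 3 -- 8
  Match 4 -- 10
  No augmenting path remains.

Step 3: Verify this is maximum:
  Matching size 4 = min(|L|, |R|) = min(6, 4), which is an upper bound, so this matching is maximum.

Maximum matching: {(1,7), (2,9), (3,8), (4,10)}
Size: 4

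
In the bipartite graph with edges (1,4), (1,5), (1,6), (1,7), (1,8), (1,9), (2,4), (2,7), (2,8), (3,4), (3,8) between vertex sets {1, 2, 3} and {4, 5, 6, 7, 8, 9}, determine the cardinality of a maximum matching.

Step 1: List the neighbors of each left vertex:
  1: 4, 5, 6, 7, 8, 9
  2: 4, 7, 8
  3: 4, 8

Step 2: Greedily match left vertices, then look for augmenting paths:
  Match 1 -- 4
  Match 2 -- 7
  Match 3 -- 8
  No augmenting path remains.

Step 3: Verify this is maximum:
  Matching size 3 = min(|L|, |R|) = min(3, 6), which is an upper bound, so this matching is maximum.

Maximum matching: {(1,4), (2,7), (3,8)}
Size: 3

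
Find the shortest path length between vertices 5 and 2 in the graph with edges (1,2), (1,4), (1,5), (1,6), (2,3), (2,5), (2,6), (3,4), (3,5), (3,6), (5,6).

Step 1: Build adjacency list:
  1: 2, 4, 5, 6
  2: 1, 3, 5, 6
  3: 2, 4, 5, 6
  4: 1, 3
  5: 1, 2, 3, 6
  6: 1, 2, 3, 5

Step 2: BFS from vertex 5 to find shortest path to 2:
  vertex 1 reached at distance 1
  vertex 2 reached at distance 1

Step 3: Shortest path: 5 -> 2
Path length: 1 edge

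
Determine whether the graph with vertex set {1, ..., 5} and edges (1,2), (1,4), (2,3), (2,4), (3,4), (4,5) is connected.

Step 1: Build adjacency list from edges:
  1: 2, 4
  2: 1, 3, 4
  3: 2, 4
  4: 1, 2, 3, 5
  5: 4

Step 2: Run BFS/DFS from vertex 1:
  Visited: {1, 2, 4, 3, 5}
  Reached 5 of 5 vertices

Step 3: All 5 vertices reached from vertex 1, so the graph is connected.
Answer: Yes, the graph is connected.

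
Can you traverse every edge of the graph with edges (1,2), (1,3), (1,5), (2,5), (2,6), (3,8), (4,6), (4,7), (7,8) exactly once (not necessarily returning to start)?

Step 1: Find the degree of each vertex:
  deg(1) = 3
  deg(2) = 3
  deg(3) = 2
  deg(4) = 2
  deg(5) = 2
  deg(6) = 2
  deg(7) = 2
  deg(8) = 2

Step 2: Count vertices with odd degree:
  Odd-degree vertices: 1, 2 (2 total)

Step 3: Apply Euler's theorem:
  - Eulerian circuit exists iff graph is connected and all vertices have even degree
  - Eulerian path exists iff graph is connected and has 0 or 2 odd-degree vertices

Graph is connected with exactly 2 odd-degree vertices (1, 2).
Eulerian path exists (starting and ending at the odd-degree vertices), but no Eulerian circuit.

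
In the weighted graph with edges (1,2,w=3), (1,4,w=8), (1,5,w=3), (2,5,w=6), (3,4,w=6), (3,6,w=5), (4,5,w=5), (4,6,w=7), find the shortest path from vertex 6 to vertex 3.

Step 1: Build adjacency list with weights:
  1: 2(w=3), 4(w=8), 5(w=3)
  2: 1(w=3), 5(w=6)
  3: 4(w=6), 6(w=5)
  4: 1(w=8), 3(w=6), 5(w=5), 6(w=7)
  5: 1(w=3), 2(w=6), 4(w=5)
  6: 3(w=5), 4(w=7)

Step 2: Apply Dijkstra's algorithm from vertex 6:
  Visit vertex 6 (distance=0)
    Update dist[3] = 5
    Update dist[4] = 7
  Visit vertex 3 (distance=5)

Step 3: Shortest path: 6 -> 3
Total weight: 5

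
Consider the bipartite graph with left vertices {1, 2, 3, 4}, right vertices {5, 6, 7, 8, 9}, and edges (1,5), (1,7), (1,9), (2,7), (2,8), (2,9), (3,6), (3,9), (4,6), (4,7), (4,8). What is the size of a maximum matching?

Step 1: List the neighbors of each left vertex:
  1: 5, 7, 9
  2: 7, 8, 9
  3: 6, 9
  4: 6, 7, 8

Step 2: Greedily match left vertices, then look for augmenting paths:
  Match 1 -- 5
  Match 2 -- 7
  Match 3 -- 6
  Match 4 -- 8
  No augmenting path remains.

Step 3: Verify this is maximum:
  Matching size 4 = min(|L|, |R|) = min(4, 5), which is an upper bound, so this matching is maximum.

Maximum matching: {(1,5), (2,7), (3,6), (4,8)}
Size: 4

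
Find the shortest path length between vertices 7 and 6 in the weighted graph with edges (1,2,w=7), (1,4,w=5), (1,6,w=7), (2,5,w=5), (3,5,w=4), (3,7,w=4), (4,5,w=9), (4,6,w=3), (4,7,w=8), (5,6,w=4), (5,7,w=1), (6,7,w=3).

Step 1: Build adjacency list with weights:
  1: 2(w=7), 4(w=5), 6(w=7)
  2: 1(w=7), 5(w=5)
  3: 5(w=4), 7(w=4)
  4: 1(w=5), 5(w=9), 6(w=3), 7(w=8)
  5: 2(w=5), 3(w=4), 4(w=9), 6(w=4), 7(w=1)
  6: 1(w=7), 4(w=3), 5(w=4), 7(w=3)
  7: 3(w=4), 4(w=8), 5(w=1), 6(w=3)

Step 2: Apply Dijkstra's algorithm from vertex 7:
  Visit vertex 7 (distance=0)
    Update dist[3] = 4
    Update dist[4] = 8
    Update dist[5] = 1
    Update dist[6] = 3
  Visit vertex 5 (distance=1)
    Update dist[2] = 6
  Visit vertex 6 (distance=3)
    Update dist[1] = 10
    Update dist[4] = 6

Step 3: Shortest path: 7 -> 6
Total weight: 3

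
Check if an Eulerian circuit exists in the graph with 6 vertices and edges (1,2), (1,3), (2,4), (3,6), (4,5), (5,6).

Step 1: Find the degree of each vertex:
  deg(1) = 2
  deg(2) = 2
  deg(3) = 2
  deg(4) = 2
  deg(5) = 2
  deg(6) = 2

Step 2: Count vertices with odd degree:
  All vertices have even degree (0 odd-degree vertices)

Step 3: Apply Euler's theorem:
  - Eulerian circuit exists iff graph is connected and all vertices have even degree
  - Eulerian path exists iff graph is connected and has 0 or 2 odd-degree vertices

Graph is connected with 0 odd-degree vertices.
Both Eulerian circuit and Eulerian path exist.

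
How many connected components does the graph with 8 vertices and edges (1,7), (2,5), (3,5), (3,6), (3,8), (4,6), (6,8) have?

Step 1: Build adjacency list from edges:
  1: 7
  2: 5
  3: 5, 6, 8
  4: 6
  5: 2, 3
  6: 3, 4, 8
  7: 1
  8: 3, 6

Step 2: Run BFS/DFS from vertex 1:
  Visited: {1, 7}
  Reached 2 of 8 vertices

Step 3: Only 2 of 8 vertices reached. Graph is disconnected.
Connected components: {1, 7}, {2, 3, 4, 5, 6, 8}
Number of connected components: 2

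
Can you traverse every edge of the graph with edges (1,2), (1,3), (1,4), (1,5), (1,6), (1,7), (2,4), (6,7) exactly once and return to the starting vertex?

Step 1: Find the degree of each vertex:
  deg(1) = 6
  deg(2) = 2
  deg(3) = 1
  deg(4) = 2
  deg(5) = 1
  deg(6) = 2
  deg(7) = 2

Step 2: Count vertices with odd degree:
  Odd-degree vertices: 3, 5 (2 total)

Step 3: Apply Euler's theorem:
  - Eulerian circuit exists iff graph is connected and all vertices have even degree
  - Eulerian path exists iff graph is connected and has 0 or 2 odd-degree vertices

Graph is connected with exactly 2 odd-degree vertices (3, 5).
Eulerian path exists (starting and ending at the odd-degree vertices), but no Eulerian circuit.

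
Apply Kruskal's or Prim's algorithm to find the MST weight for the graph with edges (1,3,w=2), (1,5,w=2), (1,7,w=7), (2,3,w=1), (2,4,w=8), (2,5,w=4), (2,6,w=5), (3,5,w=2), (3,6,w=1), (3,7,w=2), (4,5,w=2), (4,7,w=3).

Apply Kruskal's algorithm (sort edges by weight, add if no cycle):

Sorted edges by weight:
  (2,3) w=1
  (3,6) w=1
  (1,5) w=2
  (1,3) w=2
  (3,5) w=2
  (3,7) w=2
  (4,5) w=2
  (4,7) w=3
  (2,5) w=4
  (2,6) w=5
  (1,7) w=7
  (2,4) w=8

Add edge (2,3) w=1 -- no cycle. Running total: 1
Add edge (3,6) w=1 -- no cycle. Running total: 2
Add edge (1,5) w=2 -- no cycle. Running total: 4
Add edge (1,3) w=2 -- no cycle. Running total: 6
Skip edge (3,5) w=2 -- would create cycle
Add edge (3,7) w=2 -- no cycle. Running total: 8
Add edge (4,5) w=2 -- no cycle. Running total: 10

MST edges: (2,3,w=1), (3,6,w=1), (1,5,w=2), (1,3,w=2), (3,7,w=2), (4,5,w=2)
Total MST weight: 1 + 1 + 2 + 2 + 2 + 2 = 10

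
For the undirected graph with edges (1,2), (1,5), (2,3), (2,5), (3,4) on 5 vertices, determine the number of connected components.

Step 1: Build adjacency list from edges:
  1: 2, 5
  2: 1, 3, 5
  3: 2, 4
  4: 3
  5: 1, 2

Step 2: Run BFS/DFS from vertex 1:
  Visited: {1, 2, 5, 3, 4}
  Reached 5 of 5 vertices

Step 3: All 5 vertices reached from vertex 1, so the graph is connected.
Number of connected components: 1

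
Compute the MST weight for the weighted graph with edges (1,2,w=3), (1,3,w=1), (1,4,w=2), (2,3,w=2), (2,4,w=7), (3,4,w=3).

Apply Kruskal's algorithm (sort edges by weight, add if no cycle):

Sorted edges by weight:
  (1,3) w=1
  (1,4) w=2
  (2,3) w=2
  (1,2) w=3
  (3,4) w=3
  (2,4) w=7

Add edge (1,3) w=1 -- no cycle. Running total: 1
Add edge (1,4) w=2 -- no cycle. Running total: 3
Add edge (2,3) w=2 -- no cycle. Running total: 5

MST edges: (1,3,w=1), (1,4,w=2), (2,3,w=2)
Total MST weight: 1 + 2 + 2 = 5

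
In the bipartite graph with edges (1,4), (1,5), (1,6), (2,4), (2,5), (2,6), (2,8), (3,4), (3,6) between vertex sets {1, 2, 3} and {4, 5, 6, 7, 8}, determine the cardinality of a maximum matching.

Step 1: List the neighbors of each left vertex:
  1: 4, 5, 6
  2: 4, 5, 6, 8
  3: 4, 6

Step 2: Greedily match left vertices, then look for augmenting paths:
  Match 1 -- 4
  Match 2 -- 5
  Match 3 -- 6
  No augmenting path remains.

Step 3: Verify this is maximum:
  Matching size 3 = min(|L|, |R|) = min(3, 5), which is an upper bound, so this matching is maximum.

Maximum matching: {(1,4), (2,5), (3,6)}
Size: 3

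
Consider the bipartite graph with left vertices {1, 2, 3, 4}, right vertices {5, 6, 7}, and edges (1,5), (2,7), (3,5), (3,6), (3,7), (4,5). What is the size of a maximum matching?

Step 1: List the neighbors of each left vertex:
  1: 5
  2: 7
  3: 5, 6, 7
  4: 5

Step 2: Greedily match left vertices, then look for augmenting paths:
  Match 1 -- 5
  Match 2 -- 7
  Match 3 -- 6
  No augmenting path remains.

Step 3: Verify this is maximum:
  Matching size 3 = min(|L|, |R|) = min(4, 3), which is an upper bound, so this matching is maximum.

Maximum matching: {(1,5), (2,7), (3,6)}
Size: 3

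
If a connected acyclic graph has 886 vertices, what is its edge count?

A tree on n vertices always has exactly n - 1 edges.
For n = 886: edges = 886 - 1 = 885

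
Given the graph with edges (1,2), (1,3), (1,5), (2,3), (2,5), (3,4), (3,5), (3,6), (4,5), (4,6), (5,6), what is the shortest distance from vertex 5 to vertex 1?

Step 1: Build adjacency list:
  1: 2, 3, 5
  2: 1, 3, 5
  3: 1, 2, 4, 5, 6
  4: 3, 5, 6
  5: 1, 2, 3, 4, 6
  6: 3, 4, 5

Step 2: BFS from vertex 5 to find shortest path to 1:
  vertex 1 reached at distance 1

Step 3: Shortest path: 5 -> 1
Path length: 1 edge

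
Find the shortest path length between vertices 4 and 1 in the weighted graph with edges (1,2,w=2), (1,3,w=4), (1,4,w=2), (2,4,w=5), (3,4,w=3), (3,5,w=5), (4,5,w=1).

Step 1: Build adjacency list with weights:
  1: 2(w=2), 3(w=4), 4(w=2)
  2: 1(w=2), 4(w=5)
  3: 1(w=4), 4(w=3), 5(w=5)
  4: 1(w=2), 2(w=5), 3(w=3), 5(w=1)
  5: 3(w=5), 4(w=1)

Step 2: Apply Dijkstra's algorithm from vertex 4:
  Visit vertex 4 (distance=0)
    Update dist[1] = 2
    Update dist[2] = 5
    Update dist[3] = 3
    Update dist[5] = 1
  Visit vertex 5 (distance=1)
  Visit vertex 1 (distance=2)
    Update dist[2] = 4

Step 3: Shortest path: 4 -> 1
Total weight: 2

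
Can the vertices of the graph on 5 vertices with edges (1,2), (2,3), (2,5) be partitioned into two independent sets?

Step 1: Attempt 2-coloring using BFS:
  Start at vertex 1, assign color 0
  Color vertex 2 with color 1 (neighbor of 1)
  Color vertex 3 with color 0 (neighbor of 2)
  Color vertex 5 with color 0 (neighbor of 2)
  Start new component at vertex 4, assign color 0

Step 2: 2-coloring succeeded. No conflicts found.
  Set A (color 0): {1, 3, 4, 5}
  Set B (color 1): {2}

The graph is bipartite with partition {1, 3, 4, 5}, {2}.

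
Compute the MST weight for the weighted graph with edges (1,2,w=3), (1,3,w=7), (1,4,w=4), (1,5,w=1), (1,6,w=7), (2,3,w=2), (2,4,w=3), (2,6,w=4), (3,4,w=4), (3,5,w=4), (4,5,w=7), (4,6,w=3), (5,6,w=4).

Apply Kruskal's algorithm (sort edges by weight, add if no cycle):

Sorted edges by weight:
  (1,5) w=1
  (2,3) w=2
  (1,2) w=3
  (2,4) w=3
  (4,6) w=3
  (1,4) w=4
  (2,6) w=4
  (3,4) w=4
  (3,5) w=4
  (5,6) w=4
  (1,6) w=7
  (1,3) w=7
  (4,5) w=7

Add edge (1,5) w=1 -- no cycle. Running total: 1
Add edge (2,3) w=2 -- no cycle. Running total: 3
Add edge (1,2) w=3 -- no cycle. Running total: 6
Add edge (2,4) w=3 -- no cycle. Running total: 9
Add edge (4,6) w=3 -- no cycle. Running total: 12

MST edges: (1,5,w=1), (2,3,w=2), (1,2,w=3), (2,4,w=3), (4,6,w=3)
Total MST weight: 1 + 2 + 3 + 3 + 3 = 12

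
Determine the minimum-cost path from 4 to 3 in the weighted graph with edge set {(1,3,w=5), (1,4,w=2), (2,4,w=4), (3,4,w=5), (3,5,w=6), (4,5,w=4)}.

Step 1: Build adjacency list with weights:
  1: 3(w=5), 4(w=2)
  2: 4(w=4)
  3: 1(w=5), 4(w=5), 5(w=6)
  4: 1(w=2), 2(w=4), 3(w=5), 5(w=4)
  5: 3(w=6), 4(w=4)

Step 2: Apply Dijkstra's algorithm from vertex 4:
  Visit vertex 4 (distance=0)
    Update dist[1] = 2
    Update dist[2] = 4
    Update dist[3] = 5
    Update dist[5] = 4
  Visit vertex 1 (distance=2)
  Visit vertex 2 (distance=4)
  Visit vertex 5 (distance=4)
  Visit vertex 3 (distance=5)

Step 3: Shortest path: 4 -> 3
Total weight: 5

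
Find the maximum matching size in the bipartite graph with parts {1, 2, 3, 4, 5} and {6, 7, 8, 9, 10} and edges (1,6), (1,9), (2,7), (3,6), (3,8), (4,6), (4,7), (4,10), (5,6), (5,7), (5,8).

Step 1: List the neighbors of each left vertex:
  1: 6, 9
  2: 7
  3: 6, 8
  4: 6, 7, 10
  5: 6, 7, 8

Step 2: Greedily match left vertices, then look for augmenting paths:
  Match 1 -- 9
  Match 2 -- 7
  Match 3 -- 8
  Match 4 -- 10
  Match 5 -- 6
  No augmenting path remains.

Step 3: Verify this is maximum:
  Matching size 5 = min(|L|, |R|) = min(5, 5), which is an upper bound, so this matching is maximum.

Maximum matching: {(1,9), (2,7), (3,8), (4,10), (5,6)}
Size: 5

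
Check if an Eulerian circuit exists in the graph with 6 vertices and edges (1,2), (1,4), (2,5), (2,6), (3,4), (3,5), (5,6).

Step 1: Find the degree of each vertex:
  deg(1) = 2
  deg(2) = 3
  deg(3) = 2
  deg(4) = 2
  deg(5) = 3
  deg(6) = 2

Step 2: Count vertices with odd degree:
  Odd-degree vertices: 2, 5 (2 total)

Step 3: Apply Euler's theorem:
  - Eulerian circuit exists iff graph is connected and all vertices have even degree
  - Eulerian path exists iff graph is connected and has 0 or 2 odd-degree vertices

Graph is connected with exactly 2 odd-degree vertices (2, 5).
Eulerian path exists (starting and ending at the odd-degree vertices), but no Eulerian circuit.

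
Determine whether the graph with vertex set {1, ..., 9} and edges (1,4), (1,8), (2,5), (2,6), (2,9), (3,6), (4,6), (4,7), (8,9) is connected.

Step 1: Build adjacency list from edges:
  1: 4, 8
  2: 5, 6, 9
  3: 6
  4: 1, 6, 7
  5: 2
  6: 2, 3, 4
  7: 4
  8: 1, 9
  9: 2, 8

Step 2: Run BFS/DFS from vertex 1:
  Visited: {1, 4, 8, 6, 7, 9, 2, 3, 5}
  Reached 9 of 9 vertices

Step 3: All 9 vertices reached from vertex 1, so the graph is connected.
Answer: Yes, the graph is connected.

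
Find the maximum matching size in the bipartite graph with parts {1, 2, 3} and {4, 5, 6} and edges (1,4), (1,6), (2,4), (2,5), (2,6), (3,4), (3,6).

Step 1: List the neighbors of each left vertex:
  1: 4, 6
  2: 4, 5, 6
  3: 4, 6

Step 2: Greedily match left vertices, then look for augmenting paths:
  Match 1 -- 4
  Match 2 -- 5
  Match 3 -- 6
  No augmenting path remains.

Step 3: Verify this is maximum:
  Matching size 3 = min(|L|, |R|) = min(3, 3), which is an upper bound, so this matching is maximum.

Maximum matching: {(1,4), (2,5), (3,6)}
Size: 3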